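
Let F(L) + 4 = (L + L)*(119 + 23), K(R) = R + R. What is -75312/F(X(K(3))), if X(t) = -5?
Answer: 4707/89 ≈ 52.888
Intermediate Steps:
K(R) = 2*R
F(L) = -4 + 284*L (F(L) = -4 + (L + L)*(119 + 23) = -4 + (2*L)*142 = -4 + 284*L)
-75312/F(X(K(3))) = -75312/(-4 + 284*(-5)) = -75312/(-4 - 1420) = -75312/(-1424) = -75312*(-1/1424) = 4707/89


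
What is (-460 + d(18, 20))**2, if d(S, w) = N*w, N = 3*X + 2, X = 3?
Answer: 57600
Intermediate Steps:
N = 11 (N = 3*3 + 2 = 9 + 2 = 11)
d(S, w) = 11*w
(-460 + d(18, 20))**2 = (-460 + 11*20)**2 = (-460 + 220)**2 = (-240)**2 = 57600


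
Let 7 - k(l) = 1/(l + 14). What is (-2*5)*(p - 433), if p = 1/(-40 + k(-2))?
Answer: 1719130/397 ≈ 4330.3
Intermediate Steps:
k(l) = 7 - 1/(14 + l) (k(l) = 7 - 1/(l + 14) = 7 - 1/(14 + l))
p = -12/397 (p = 1/(-40 + (97 + 7*(-2))/(14 - 2)) = 1/(-40 + (97 - 14)/12) = 1/(-40 + (1/12)*83) = 1/(-40 + 83/12) = 1/(-397/12) = -12/397 ≈ -0.030227)
(-2*5)*(p - 433) = (-2*5)*(-12/397 - 433) = -10*(-171913/397) = 1719130/397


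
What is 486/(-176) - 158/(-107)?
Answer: -12097/9416 ≈ -1.2847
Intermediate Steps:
486/(-176) - 158/(-107) = 486*(-1/176) - 158*(-1/107) = -243/88 + 158/107 = -12097/9416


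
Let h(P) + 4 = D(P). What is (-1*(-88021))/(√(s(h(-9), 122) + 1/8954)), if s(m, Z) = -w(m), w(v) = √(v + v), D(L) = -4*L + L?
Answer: 968231*√74/√(1 - 8954*√46) ≈ -33799.0*I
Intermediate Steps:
D(L) = -3*L
h(P) = -4 - 3*P
w(v) = √2*√v (w(v) = √(2*v) = √2*√v)
s(m, Z) = -√2*√m
(-1*(-88021))/(√(s(h(-9), 122) + 1/8954)) = (-1*(-88021))/(√(-√2*√(-4 - 3*(-9)) + 1/8954)) = 88021/(√(-√2*√(-4 + 27) + 1/8954)) = 88021/(√(-√2*√23 + 1/8954)) = 88021/(√(-√46 + 1/8954)) = 88021/(√(1/8954 - √46)) = 88021/√(1/8954 - √46)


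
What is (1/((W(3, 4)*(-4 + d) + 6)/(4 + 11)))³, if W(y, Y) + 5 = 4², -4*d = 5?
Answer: -8000/328509 ≈ -0.024352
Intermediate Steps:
d = -5/4 (d = -¼*5 = -5/4 ≈ -1.2500)
W(y, Y) = 11 (W(y, Y) = -5 + 4² = -5 + 16 = 11)
(1/((W(3, 4)*(-4 + d) + 6)/(4 + 11)))³ = (1/((11*(-4 - 5/4) + 6)/(4 + 11)))³ = (1/((11*(-21/4) + 6)/15))³ = (1/((-231/4 + 6)*(1/15)))³ = (1/(-207/4*1/15))³ = (1/(-69/20))³ = (-20/69)³ = -8000/328509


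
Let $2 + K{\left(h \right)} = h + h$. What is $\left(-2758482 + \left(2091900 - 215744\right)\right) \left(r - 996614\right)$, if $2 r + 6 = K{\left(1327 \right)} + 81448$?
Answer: $842239282842$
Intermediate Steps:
$K{\left(h \right)} = -2 + 2 h$ ($K{\left(h \right)} = -2 + \left(h + h\right) = -2 + 2 h$)
$r = 42047$ ($r = -3 + \frac{\left(-2 + 2 \cdot 1327\right) + 81448}{2} = -3 + \frac{\left(-2 + 2654\right) + 81448}{2} = -3 + \frac{2652 + 81448}{2} = -3 + \frac{1}{2} \cdot 84100 = -3 + 42050 = 42047$)
$\left(-2758482 + \left(2091900 - 215744\right)\right) \left(r - 996614\right) = \left(-2758482 + \left(2091900 - 215744\right)\right) \left(42047 - 996614\right) = \left(-2758482 + 1876156\right) \left(-954567\right) = \left(-882326\right) \left(-954567\right) = 842239282842$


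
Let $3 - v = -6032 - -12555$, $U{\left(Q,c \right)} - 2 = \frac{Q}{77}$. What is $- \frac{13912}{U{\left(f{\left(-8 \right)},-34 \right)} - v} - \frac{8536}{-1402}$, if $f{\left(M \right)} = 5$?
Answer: $\frac{1392457308}{352041499} \approx 3.9554$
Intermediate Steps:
$U{\left(Q,c \right)} = 2 + \frac{Q}{77}$
$v = -6520$ ($v = 3 - \left(-6032 - -12555\right) = 3 - \left(-6032 + 12555\right) = 3 - 6523 = -6520$)
$- \frac{13912}{U{\left(f{\left(-8 \right)},-34 \right)} - v} - \frac{8536}{-1402} = - \frac{13912}{\left(2 + \frac{1}{77} \cdot 5\right) - -6520} - \frac{8536}{-1402} = - \frac{13912}{\left(2 + \frac{5}{77}\right) + 6520} - - \frac{4268}{701} = - \frac{13912}{\frac{159}{77} + 6520} + \frac{4268}{701} = - \frac{13912}{\frac{502199}{77}} + \frac{4268}{701} = \left(-13912\right) \frac{77}{502199} + \frac{4268}{701} = - \frac{1071224}{502199} + \frac{4268}{701} = \frac{1392457308}{352041499}$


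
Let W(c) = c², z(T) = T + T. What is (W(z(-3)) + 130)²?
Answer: 27556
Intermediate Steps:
z(T) = 2*T
(W(z(-3)) + 130)² = ((2*(-3))² + 130)² = ((-6)² + 130)² = (36 + 130)² = 166² = 27556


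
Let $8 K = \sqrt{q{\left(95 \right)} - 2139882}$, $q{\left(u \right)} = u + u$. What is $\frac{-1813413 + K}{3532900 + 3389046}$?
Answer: $- \frac{1813413}{6921946} + \frac{i \sqrt{534923}}{27687784} \approx -0.26198 + 2.6415 \cdot 10^{-5} i$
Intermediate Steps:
$q{\left(u \right)} = 2 u$
$K = \frac{i \sqrt{534923}}{4}$ ($K = \frac{\sqrt{2 \cdot 95 - 2139882}}{8} = \frac{\sqrt{190 - 2139882}}{8} = \frac{\sqrt{-2139692}}{8} = \frac{2 i \sqrt{534923}}{8} = \frac{i \sqrt{534923}}{4} \approx 182.85 i$)
$\frac{-1813413 + K}{3532900 + 3389046} = \frac{-1813413 + \frac{i \sqrt{534923}}{4}}{3532900 + 3389046} = \frac{-1813413 + \frac{i \sqrt{534923}}{4}}{6921946} = \left(-1813413 + \frac{i \sqrt{534923}}{4}\right) \frac{1}{6921946} = - \frac{1813413}{6921946} + \frac{i \sqrt{534923}}{27687784}$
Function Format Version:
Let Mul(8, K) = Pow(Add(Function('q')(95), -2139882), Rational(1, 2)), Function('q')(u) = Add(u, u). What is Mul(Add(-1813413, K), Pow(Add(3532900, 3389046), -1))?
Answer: Add(Rational(-1813413, 6921946), Mul(Rational(1, 27687784), I, Pow(534923, Rational(1, 2)))) ≈ Add(-0.26198, Mul(2.6415e-5, I))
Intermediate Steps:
Function('q')(u) = Mul(2, u)
K = Mul(Rational(1, 4), I, Pow(534923, Rational(1, 2))) (K = Mul(Rational(1, 8), Pow(Add(Mul(2, 95), -2139882), Rational(1, 2))) = Mul(Rational(1, 8), Pow(Add(190, -2139882), Rational(1, 2))) = Mul(Rational(1, 8), Pow(-2139692, Rational(1, 2))) = Mul(Rational(1, 8), Mul(2, I, Pow(534923, Rational(1, 2)))) = Mul(Rational(1, 4), I, Pow(534923, Rational(1, 2))) ≈ Mul(182.85, I))
Mul(Add(-1813413, K), Pow(Add(3532900, 3389046), -1)) = Mul(Add(-1813413, Mul(Rational(1, 4), I, Pow(534923, Rational(1, 2)))), Pow(Add(3532900, 3389046), -1)) = Mul(Add(-1813413, Mul(Rational(1, 4), I, Pow(534923, Rational(1, 2)))), Pow(6921946, -1)) = Mul(Add(-1813413, Mul(Rational(1, 4), I, Pow(534923, Rational(1, 2)))), Rational(1, 6921946)) = Add(Rational(-1813413, 6921946), Mul(Rational(1, 27687784), I, Pow(534923, Rational(1, 2))))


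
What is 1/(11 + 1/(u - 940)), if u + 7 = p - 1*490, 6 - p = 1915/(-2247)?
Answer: 3213542/35346715 ≈ 0.090915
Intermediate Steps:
p = 15397/2247 (p = 6 - 1915/(-2247) = 6 - 1915*(-1)/2247 = 6 - 1*(-1915/2247) = 6 + 1915/2247 = 15397/2247 ≈ 6.8522)
u = -1101362/2247 (u = -7 + (15397/2247 - 1*490) = -7 + (15397/2247 - 490) = -7 - 1085633/2247 = -1101362/2247 ≈ -490.15)
1/(11 + 1/(u - 940)) = 1/(11 + 1/(-1101362/2247 - 940)) = 1/(11 + 1/(-3213542/2247)) = 1/(11 - 2247/3213542) = 1/(35346715/3213542) = 3213542/35346715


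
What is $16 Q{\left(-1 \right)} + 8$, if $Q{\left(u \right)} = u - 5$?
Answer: $-88$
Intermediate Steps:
$Q{\left(u \right)} = -5 + u$
$16 Q{\left(-1 \right)} + 8 = 16 \left(-5 - 1\right) + 8 = 16 \left(-6\right) + 8 = -96 + 8 = -88$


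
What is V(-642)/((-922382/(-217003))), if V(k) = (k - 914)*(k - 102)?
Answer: 125608280496/461191 ≈ 2.7236e+5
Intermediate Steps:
V(k) = (-914 + k)*(-102 + k)
V(-642)/((-922382/(-217003))) = (93228 + (-642)² - 1016*(-642))/((-922382/(-217003))) = (93228 + 412164 + 652272)/((-922382*(-1/217003))) = 1157664/(922382/217003) = 1157664*(217003/922382) = 125608280496/461191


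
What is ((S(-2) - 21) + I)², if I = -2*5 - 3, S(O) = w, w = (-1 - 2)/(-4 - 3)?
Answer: 55225/49 ≈ 1127.0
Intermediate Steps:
w = 3/7 (w = -3/(-7) = -3*(-⅐) = 3/7 ≈ 0.42857)
S(O) = 3/7
I = -13 (I = -10 - 3 = -13)
((S(-2) - 21) + I)² = ((3/7 - 21) - 13)² = (-144/7 - 13)² = (-235/7)² = 55225/49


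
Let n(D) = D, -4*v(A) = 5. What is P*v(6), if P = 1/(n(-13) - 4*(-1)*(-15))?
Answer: 5/292 ≈ 0.017123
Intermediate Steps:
v(A) = -5/4 (v(A) = -¼*5 = -5/4)
P = -1/73 (P = 1/(-13 - 4*(-1)*(-15)) = 1/(-13 + 4*(-15)) = 1/(-13 - 60) = 1/(-73) = -1/73 ≈ -0.013699)
P*v(6) = -1/73*(-5/4) = 5/292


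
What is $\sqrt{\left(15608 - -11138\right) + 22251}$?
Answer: $\sqrt{48997} \approx 221.35$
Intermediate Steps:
$\sqrt{\left(15608 - -11138\right) + 22251} = \sqrt{\left(15608 + 11138\right) + 22251} = \sqrt{26746 + 22251} = \sqrt{48997}$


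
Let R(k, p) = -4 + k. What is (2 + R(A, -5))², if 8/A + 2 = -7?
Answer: 676/81 ≈ 8.3457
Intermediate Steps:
A = -8/9 (A = 8/(-2 - 7) = 8/(-9) = 8*(-⅑) = -8/9 ≈ -0.88889)
(2 + R(A, -5))² = (2 + (-4 - 8/9))² = (2 - 44/9)² = (-26/9)² = 676/81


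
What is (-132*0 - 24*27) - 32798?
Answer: -33446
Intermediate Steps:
(-132*0 - 24*27) - 32798 = (0 - 648) - 32798 = -648 - 32798 = -33446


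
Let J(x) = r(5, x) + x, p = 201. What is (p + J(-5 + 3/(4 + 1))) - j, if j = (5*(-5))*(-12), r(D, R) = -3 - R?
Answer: -102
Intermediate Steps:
j = 300 (j = -25*(-12) = 300)
J(x) = -3 (J(x) = (-3 - x) + x = -3)
(p + J(-5 + 3/(4 + 1))) - j = (201 - 3) - 1*300 = 198 - 300 = -102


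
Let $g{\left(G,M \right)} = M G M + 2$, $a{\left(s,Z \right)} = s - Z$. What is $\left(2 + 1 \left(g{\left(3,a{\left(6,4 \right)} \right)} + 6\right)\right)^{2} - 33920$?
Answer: $-33436$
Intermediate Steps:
$g{\left(G,M \right)} = 2 + G M^{2}$ ($g{\left(G,M \right)} = G M M + 2 = G M^{2} + 2 = 2 + G M^{2}$)
$\left(2 + 1 \left(g{\left(3,a{\left(6,4 \right)} \right)} + 6\right)\right)^{2} - 33920 = \left(2 + 1 \left(\left(2 + 3 \left(6 - 4\right)^{2}\right) + 6\right)\right)^{2} - 33920 = \left(2 + 1 \left(\left(2 + 3 \cdot 2^{2}\right) + 6\right)\right)^{2} - 33920 = \left(2 + 1 \left(\left(2 + 3 \cdot 4\right) + 6\right)\right)^{2} - 33920 = \left(2 + 1 \left(\left(2 + 12\right) + 6\right)\right)^{2} - 33920 = \left(2 + 1 \left(14 + 6\right)\right)^{2} - 33920 = \left(2 + 1 \cdot 20\right)^{2} - 33920 = \left(2 + 20\right)^{2} - 33920 = 22^{2} - 33920 = 484 - 33920 = -33436$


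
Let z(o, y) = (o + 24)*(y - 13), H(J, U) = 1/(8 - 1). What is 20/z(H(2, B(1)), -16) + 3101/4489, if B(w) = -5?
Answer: 14569541/22000589 ≈ 0.66223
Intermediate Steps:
H(J, U) = 1/7
z(o, y) = (-13 + y)*(24 + o) (z(o, y) = (24 + o)*(-13 + y) = (-13 + y)*(24 + o))
20/z(H(2, B(1)), -16) + 3101/4489 = 20/(-312 - 13*1/7 + 24*(-16) + (1/7)*(-16)) + 3101/4489 = 20/(-312 - 13/7 - 384 - 16/7) + 3101*(1/4489) = 20/(-4901/7) + 3101/4489 = 20*(-7/4901) + 3101/4489 = -140/4901 + 3101/4489 = 14569541/22000589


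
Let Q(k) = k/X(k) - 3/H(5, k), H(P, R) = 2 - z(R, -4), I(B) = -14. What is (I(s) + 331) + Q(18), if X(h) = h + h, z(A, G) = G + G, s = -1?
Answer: 1586/5 ≈ 317.20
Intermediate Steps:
z(A, G) = 2*G
X(h) = 2*h
H(P, R) = 10 (H(P, R) = 2 - 2*(-4) = 2 - 1*(-8) = 2 + 8 = 10)
Q(k) = ⅕ (Q(k) = k/((2*k)) - 3/10 = k*(1/(2*k)) - 3*⅒ = ½ - 3/10 = ⅕)
(I(s) + 331) + Q(18) = (-14 + 331) + ⅕ = 317 + ⅕ = 1586/5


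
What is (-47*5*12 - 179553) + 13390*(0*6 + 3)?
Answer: -142203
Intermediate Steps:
(-47*5*12 - 179553) + 13390*(0*6 + 3) = (-235*12 - 179553) + 13390*(0 + 3) = (-2820 - 179553) + 13390*3 = -182373 + 40170 = -142203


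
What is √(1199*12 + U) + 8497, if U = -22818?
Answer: 8497 + I*√8430 ≈ 8497.0 + 91.815*I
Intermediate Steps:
√(1199*12 + U) + 8497 = √(1199*12 - 22818) + 8497 = √(14388 - 22818) + 8497 = √(-8430) + 8497 = I*√8430 + 8497 = 8497 + I*√8430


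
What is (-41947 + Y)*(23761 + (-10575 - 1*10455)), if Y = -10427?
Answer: -143033394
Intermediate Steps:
(-41947 + Y)*(23761 + (-10575 - 1*10455)) = (-41947 - 10427)*(23761 + (-10575 - 1*10455)) = -52374*(23761 + (-10575 - 10455)) = -52374*(23761 - 21030) = -52374*2731 = -143033394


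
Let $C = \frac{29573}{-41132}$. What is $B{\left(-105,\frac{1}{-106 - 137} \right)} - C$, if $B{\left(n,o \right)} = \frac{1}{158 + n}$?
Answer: $\frac{1608501}{2179996} \approx 0.73785$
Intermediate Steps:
$C = - \frac{29573}{41132}$ ($C = 29573 \left(- \frac{1}{41132}\right) = - \frac{29573}{41132} \approx -0.71898$)
$B{\left(-105,\frac{1}{-106 - 137} \right)} - C = \frac{1}{158 - 105} - - \frac{29573}{41132} = \frac{1}{53} + \frac{29573}{41132} = \frac{1608501}{2179996}$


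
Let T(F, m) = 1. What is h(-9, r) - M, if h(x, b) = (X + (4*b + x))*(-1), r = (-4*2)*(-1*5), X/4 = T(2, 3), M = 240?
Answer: -395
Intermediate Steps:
X = 4 (X = 4*1 = 4)
r = 40 (r = -8*(-5) = 40)
h(x, b) = -4 - x - 4*b (h(x, b) = (4 + (4*b + x))*(-1) = (4 + (x + 4*b))*(-1) = (4 + x + 4*b)*(-1) = -4 - x - 4*b)
h(-9, r) - M = (-4 - 1*(-9) - 4*40) - 1*240 = (-4 + 9 - 160) - 240 = -155 - 240 = -395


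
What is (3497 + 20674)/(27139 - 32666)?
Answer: -24171/5527 ≈ -4.3733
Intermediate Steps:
(3497 + 20674)/(27139 - 32666) = 24171/(-5527) = 24171*(-1/5527) = -24171/5527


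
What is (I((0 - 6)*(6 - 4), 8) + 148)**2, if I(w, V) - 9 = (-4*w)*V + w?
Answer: 279841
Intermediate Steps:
I(w, V) = 9 + w - 4*V*w (I(w, V) = 9 + ((-4*w)*V + w) = 9 + (-4*V*w + w) = 9 + (w - 4*V*w) = 9 + w - 4*V*w)
(I((0 - 6)*(6 - 4), 8) + 148)**2 = ((9 + (0 - 6)*(6 - 4) - 4*8*(0 - 6)*(6 - 4)) + 148)**2 = ((9 - 6*2 - 4*8*(-6*2)) + 148)**2 = ((9 - 12 - 4*8*(-12)) + 148)**2 = ((9 - 12 + 384) + 148)**2 = (381 + 148)**2 = 529**2 = 279841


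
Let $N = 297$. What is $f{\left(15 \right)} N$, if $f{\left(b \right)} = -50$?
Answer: $-14850$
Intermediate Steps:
$f{\left(15 \right)} N = \left(-50\right) 297 = -14850$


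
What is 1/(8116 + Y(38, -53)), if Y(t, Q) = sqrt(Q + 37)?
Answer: 2029/16467368 - I/16467368 ≈ 0.00012321 - 6.0726e-8*I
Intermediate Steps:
Y(t, Q) = sqrt(37 + Q)
1/(8116 + Y(38, -53)) = 1/(8116 + sqrt(37 - 53)) = 1/(8116 + sqrt(-16)) = 1/(8116 + 4*I) = (8116 - 4*I)/65869472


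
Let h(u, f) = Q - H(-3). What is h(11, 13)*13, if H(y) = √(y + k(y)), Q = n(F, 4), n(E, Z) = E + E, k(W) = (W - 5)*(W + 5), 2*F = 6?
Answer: 78 - 13*I*√19 ≈ 78.0 - 56.666*I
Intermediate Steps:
F = 3 (F = (½)*6 = 3)
k(W) = (-5 + W)*(5 + W)
n(E, Z) = 2*E
Q = 6 (Q = 2*3 = 6)
H(y) = √(-25 + y + y²) (H(y) = √(y + (-25 + y²)) = √(-25 + y + y²))
h(u, f) = 6 - I*√19 (h(u, f) = 6 - √(-25 - 3 + (-3)²) = 6 - √(-25 - 3 + 9) = 6 - √(-19) = 6 - I*√19)
h(11, 13)*13 = (6 - I*√19)*13 = 78 - 13*I*√19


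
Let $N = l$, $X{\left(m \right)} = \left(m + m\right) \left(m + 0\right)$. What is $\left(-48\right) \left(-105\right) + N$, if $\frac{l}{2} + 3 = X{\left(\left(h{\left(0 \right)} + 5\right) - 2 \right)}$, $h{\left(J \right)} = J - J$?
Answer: $5070$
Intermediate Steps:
$h{\left(J \right)} = 0$
$X{\left(m \right)} = 2 m^{2}$ ($X{\left(m \right)} = 2 m m = 2 m^{2}$)
$l = 30$ ($l = -6 + 2 \cdot 2 \left(\left(0 + 5\right) - 2\right)^{2} = -6 + 2 \cdot 2 \left(5 - 2\right)^{2} = -6 + 2 \cdot 2 \cdot 3^{2} = -6 + 2 \cdot 2 \cdot 9 = -6 + 2 \cdot 18 = -6 + 36 = 30$)
$N = 30$
$\left(-48\right) \left(-105\right) + N = \left(-48\right) \left(-105\right) + 30 = 5040 + 30 = 5070$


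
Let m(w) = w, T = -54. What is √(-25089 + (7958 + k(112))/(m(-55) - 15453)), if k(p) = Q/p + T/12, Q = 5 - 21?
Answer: I*√295664984149570/108556 ≈ 158.4*I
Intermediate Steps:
Q = -16
k(p) = -9/2 - 16/p (k(p) = -16/p - 54/12 = -16/p - 54*1/12 = -16/p - 9/2 = -9/2 - 16/p)
√(-25089 + (7958 + k(112))/(m(-55) - 15453)) = √(-25089 + (7958 + (-9/2 - 16/112))/(-55 - 15453)) = √(-25089 + (7958 + (-9/2 - 16*1/112))/(-15508)) = √(-25089 + (7958 + (-9/2 - ⅐))*(-1/15508)) = √(-25089 + (7958 - 65/14)*(-1/15508)) = √(-25089 + (111347/14)*(-1/15508)) = √(-25089 - 111347/217112) = √(-5447234315/217112) = I*√295664984149570/108556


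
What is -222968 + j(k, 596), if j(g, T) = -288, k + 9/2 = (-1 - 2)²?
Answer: -223256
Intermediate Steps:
k = 9/2 (k = -9/2 + (-1 - 2)² = -9/2 + (-3)² = -9/2 + 9 = 9/2 ≈ 4.5000)
-222968 + j(k, 596) = -222968 - 288 = -223256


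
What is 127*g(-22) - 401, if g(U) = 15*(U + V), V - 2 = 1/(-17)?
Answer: -656422/17 ≈ -38613.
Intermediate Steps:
V = 33/17 (V = 2 + 1/(-17) = 2 - 1/17 = 33/17 ≈ 1.9412)
g(U) = 495/17 + 15*U (g(U) = 15*(U + 33/17) = 15*(33/17 + U) = 495/17 + 15*U)
127*g(-22) - 401 = 127*(495/17 + 15*(-22)) - 401 = 127*(495/17 - 330) - 401 = 127*(-5115/17) - 401 = -649605/17 - 401 = -656422/17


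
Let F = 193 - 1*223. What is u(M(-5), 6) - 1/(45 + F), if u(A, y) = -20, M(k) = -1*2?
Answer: -301/15 ≈ -20.067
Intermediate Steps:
M(k) = -2
F = -30 (F = 193 - 223 = -30)
u(M(-5), 6) - 1/(45 + F) = -20 - 1/(45 - 30) = -20 - 1/15 = -301/15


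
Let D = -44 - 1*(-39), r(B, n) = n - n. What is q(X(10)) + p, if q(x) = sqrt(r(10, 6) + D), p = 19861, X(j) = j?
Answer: 19861 + I*sqrt(5) ≈ 19861.0 + 2.2361*I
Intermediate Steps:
r(B, n) = 0
D = -5 (D = -44 + 39 = -5)
q(x) = I*sqrt(5) (q(x) = sqrt(0 - 5) = sqrt(-5) = I*sqrt(5))
q(X(10)) + p = I*sqrt(5) + 19861 = 19861 + I*sqrt(5)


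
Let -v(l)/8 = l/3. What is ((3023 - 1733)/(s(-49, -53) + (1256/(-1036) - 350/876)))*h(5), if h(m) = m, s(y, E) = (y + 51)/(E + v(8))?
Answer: -163169300700/41457763 ≈ -3935.8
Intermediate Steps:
v(l) = -8*l/3
s(y, E) = (51 + y)/(-64/3 + E) (s(y, E) = (y + 51)/(E - 8/3*8) = (51 + y)/(E - 64/3) = (51 + y)/(-64/3 + E))
((3023 - 1733)/(s(-49, -53) + (1256/(-1036) - 350/876)))*h(5) = ((3023 - 1733)/(3*(51 - 49)/(-64 + 3*(-53)) + (1256/(-1036) - 350/876)))*5 = (1290/(3*2/(-64 - 159) + (1256*(-1/1036) - 350*1/876)))*5 = (1290/(3*2/(-223) + (-314/259 - 175/438)))*5 = (1290/(3*(-1/223)*2 - 182857/113442))*5 = (1290/(-6/223 - 182857/113442))*5 = (1290/(-41457763/25297566))*5 = (1290*(-25297566/41457763))*5 = -32633860140/41457763*5 = -163169300700/41457763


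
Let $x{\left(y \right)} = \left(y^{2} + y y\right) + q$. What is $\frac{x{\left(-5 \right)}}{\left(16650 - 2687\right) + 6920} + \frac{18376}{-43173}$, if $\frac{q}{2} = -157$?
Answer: $- \frac{131714560}{300527253} \approx -0.43828$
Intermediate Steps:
$q = -314$ ($q = 2 \left(-157\right) = -314$)
$x{\left(y \right)} = -314 + 2 y^{2}$ ($x{\left(y \right)} = \left(y^{2} + y y\right) - 314 = \left(y^{2} + y^{2}\right) - 314 = 2 y^{2} - 314 = -314 + 2 y^{2}$)
$\frac{x{\left(-5 \right)}}{\left(16650 - 2687\right) + 6920} + \frac{18376}{-43173} = \frac{-314 + 2 \left(-5\right)^{2}}{\left(16650 - 2687\right) + 6920} + \frac{18376}{-43173} = \frac{-314 + 2 \cdot 25}{13963 + 6920} + 18376 \left(- \frac{1}{43173}\right) = \frac{-314 + 50}{20883} - \frac{18376}{43173} = \left(-264\right) \frac{1}{20883} - \frac{18376}{43173} = - \frac{88}{6961} - \frac{18376}{43173} = - \frac{131714560}{300527253}$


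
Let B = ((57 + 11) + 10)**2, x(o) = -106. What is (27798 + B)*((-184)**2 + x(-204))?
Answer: 1143517500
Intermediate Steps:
B = 6084 (B = (68 + 10)**2 = 78**2 = 6084)
(27798 + B)*((-184)**2 + x(-204)) = (27798 + 6084)*((-184)**2 - 106) = 33882*(33856 - 106) = 33882*33750 = 1143517500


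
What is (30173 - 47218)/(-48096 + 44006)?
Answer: 3409/818 ≈ 4.1675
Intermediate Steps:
(30173 - 47218)/(-48096 + 44006) = -17045/(-4090) = -17045*(-1/4090) = 3409/818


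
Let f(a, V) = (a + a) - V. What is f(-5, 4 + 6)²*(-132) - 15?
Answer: -52815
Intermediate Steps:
f(a, V) = -V + 2*a (f(a, V) = 2*a - V = -V + 2*a)
f(-5, 4 + 6)²*(-132) - 15 = (-(4 + 6) + 2*(-5))²*(-132) - 15 = (-1*10 - 10)²*(-132) - 15 = (-10 - 10)²*(-132) - 15 = (-20)²*(-132) - 15 = 400*(-132) - 15 = -52800 - 15 = -52815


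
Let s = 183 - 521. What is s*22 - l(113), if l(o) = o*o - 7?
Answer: -20198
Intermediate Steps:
s = -338
l(o) = -7 + o² (l(o) = o² - 7 = -7 + o²)
s*22 - l(113) = -338*22 - (-7 + 113²) = -7436 - (-7 + 12769) = -7436 - 1*12762 = -7436 - 12762 = -20198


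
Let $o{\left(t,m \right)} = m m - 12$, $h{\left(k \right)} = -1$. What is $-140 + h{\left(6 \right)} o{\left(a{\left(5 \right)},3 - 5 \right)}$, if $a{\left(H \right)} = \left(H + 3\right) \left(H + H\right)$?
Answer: $-132$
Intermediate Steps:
$a{\left(H \right)} = 2 H \left(3 + H\right)$ ($a{\left(H \right)} = \left(3 + H\right) 2 H = 2 H \left(3 + H\right)$)
$o{\left(t,m \right)} = -12 + m^{2}$ ($o{\left(t,m \right)} = m^{2} - 12 = -12 + m^{2}$)
$-140 + h{\left(6 \right)} o{\left(a{\left(5 \right)},3 - 5 \right)} = -140 - \left(-12 + \left(3 - 5\right)^{2}\right) = -140 - \left(-12 + \left(-2\right)^{2}\right) = -140 - \left(-12 + 4\right) = -140 - -8 = -140 + 8 = -132$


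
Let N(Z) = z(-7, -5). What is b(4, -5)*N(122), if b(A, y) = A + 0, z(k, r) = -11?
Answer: -44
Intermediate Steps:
b(A, y) = A
N(Z) = -11
b(4, -5)*N(122) = 4*(-11) = -44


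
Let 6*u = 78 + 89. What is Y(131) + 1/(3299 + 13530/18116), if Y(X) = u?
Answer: 4991535217/179334642 ≈ 27.834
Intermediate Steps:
u = 167/6 (u = (78 + 89)/6 = (⅙)*167 = 167/6 ≈ 27.833)
Y(X) = 167/6
Y(131) + 1/(3299 + 13530/18116) = 167/6 + 1/(3299 + 13530/18116) = 167/6 + 1/(3299 + 13530*(1/18116)) = 167/6 + 1/(3299 + 6765/9058) = 167/6 + 1/(29889107/9058) = 167/6 + 9058/29889107 = 4991535217/179334642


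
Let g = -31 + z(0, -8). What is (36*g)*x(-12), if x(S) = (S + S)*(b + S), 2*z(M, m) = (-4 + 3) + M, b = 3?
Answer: -244944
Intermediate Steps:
z(M, m) = -½ + M/2 (z(M, m) = ((-4 + 3) + M)/2 = (-1 + M)/2 = -½ + M/2)
g = -63/2 (g = -31 + (-½ + (½)*0) = -31 + (-½ + 0) = -31 - ½ = -63/2 ≈ -31.500)
x(S) = 2*S*(3 + S) (x(S) = (S + S)*(3 + S) = (2*S)*(3 + S) = 2*S*(3 + S))
(36*g)*x(-12) = (36*(-63/2))*(2*(-12)*(3 - 12)) = -2268*(-12)*(-9) = -1134*216 = -244944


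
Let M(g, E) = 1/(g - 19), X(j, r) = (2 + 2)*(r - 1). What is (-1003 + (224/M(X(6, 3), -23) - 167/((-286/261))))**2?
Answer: 898656600625/81796 ≈ 1.0987e+7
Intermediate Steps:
X(j, r) = -4 + 4*r (X(j, r) = 4*(-1 + r) = -4 + 4*r)
M(g, E) = 1/(-19 + g)
(-1003 + (224/M(X(6, 3), -23) - 167/((-286/261))))**2 = (-1003 + (224/(1/(-19 + (-4 + 4*3))) - 167/((-286/261))))**2 = (-1003 + (224/(1/(-19 + (-4 + 12))) - 167/((-286*1/261))))**2 = (-1003 + (224/(1/(-19 + 8)) - 167/(-286/261)))**2 = (-1003 + (224/(1/(-11)) - 167*(-261/286)))**2 = (-1003 + (224/(-1/11) + 43587/286))**2 = (-1003 + (224*(-11) + 43587/286))**2 = (-1003 + (-2464 + 43587/286))**2 = (-1003 - 661117/286)**2 = (-947975/286)**2 = 898656600625/81796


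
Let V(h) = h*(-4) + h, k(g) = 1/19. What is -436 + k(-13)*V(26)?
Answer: -8362/19 ≈ -440.11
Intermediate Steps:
k(g) = 1/19
V(h) = -3*h (V(h) = -4*h + h = -3*h)
-436 + k(-13)*V(26) = -436 + (-3*26)/19 = -436 + (1/19)*(-78) = -436 - 78/19 = -8362/19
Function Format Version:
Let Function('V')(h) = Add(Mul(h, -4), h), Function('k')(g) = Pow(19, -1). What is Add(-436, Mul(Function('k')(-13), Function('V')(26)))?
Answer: Rational(-8362, 19) ≈ -440.11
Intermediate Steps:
Function('k')(g) = Rational(1, 19)
Function('V')(h) = Mul(-3, h) (Function('V')(h) = Add(Mul(-4, h), h) = Mul(-3, h))
Add(-436, Mul(Function('k')(-13), Function('V')(26))) = Add(-436, Mul(Rational(1, 19), Mul(-3, 26))) = Add(-436, Mul(Rational(1, 19), -78)) = Add(-436, Rational(-78, 19)) = Rational(-8362, 19)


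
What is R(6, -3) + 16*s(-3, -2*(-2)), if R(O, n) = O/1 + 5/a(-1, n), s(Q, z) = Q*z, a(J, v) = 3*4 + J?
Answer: -2041/11 ≈ -185.55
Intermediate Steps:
a(J, v) = 12 + J
R(O, n) = 5/11 + O (R(O, n) = O/1 + 5/(12 - 1) = O*1 + 5/11 = O + 5*(1/11) = O + 5/11 = 5/11 + O)
R(6, -3) + 16*s(-3, -2*(-2)) = (5/11 + 6) + 16*(-(-6)*(-2)) = 71/11 + 16*(-3*4) = 71/11 + 16*(-12) = 71/11 - 192 = -2041/11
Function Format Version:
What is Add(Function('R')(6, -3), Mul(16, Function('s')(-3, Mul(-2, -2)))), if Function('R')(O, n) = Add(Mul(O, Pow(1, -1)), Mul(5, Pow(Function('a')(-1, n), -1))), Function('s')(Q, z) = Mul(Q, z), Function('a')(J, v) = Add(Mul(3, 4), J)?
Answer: Rational(-2041, 11) ≈ -185.55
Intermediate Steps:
Function('a')(J, v) = Add(12, J)
Function('R')(O, n) = Add(Rational(5, 11), O) (Function('R')(O, n) = Add(Mul(O, Pow(1, -1)), Mul(5, Pow(Add(12, -1), -1))) = Add(Mul(O, 1), Mul(5, Pow(11, -1))) = Add(O, Mul(5, Rational(1, 11))) = Add(O, Rational(5, 11)) = Add(Rational(5, 11), O))
Add(Function('R')(6, -3), Mul(16, Function('s')(-3, Mul(-2, -2)))) = Add(Add(Rational(5, 11), 6), Mul(16, Mul(-3, Mul(-2, -2)))) = Add(Rational(71, 11), Mul(16, Mul(-3, 4))) = Add(Rational(71, 11), Mul(16, -12)) = Add(Rational(71, 11), -192) = Rational(-2041, 11)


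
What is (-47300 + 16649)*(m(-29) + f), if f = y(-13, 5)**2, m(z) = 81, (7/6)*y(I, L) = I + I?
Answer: -867576555/49 ≈ -1.7706e+7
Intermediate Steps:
y(I, L) = 12*I/7 (y(I, L) = 6*(I + I)/7 = 6*(2*I)/7 = 12*I/7)
f = 24336/49 (f = ((12/7)*(-13))**2 = (-156/7)**2 = 24336/49 ≈ 496.65)
(-47300 + 16649)*(m(-29) + f) = (-47300 + 16649)*(81 + 24336/49) = -30651*28305/49 = -867576555/49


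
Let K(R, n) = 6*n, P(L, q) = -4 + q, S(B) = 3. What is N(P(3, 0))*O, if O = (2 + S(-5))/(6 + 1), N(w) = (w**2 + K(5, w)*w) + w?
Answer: 540/7 ≈ 77.143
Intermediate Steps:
N(w) = w + 7*w**2 (N(w) = (w**2 + (6*w)*w) + w = (w**2 + 6*w**2) + w = 7*w**2 + w = w + 7*w**2)
O = 5/7 (O = (2 + 3)/(6 + 1) = 5/7 ≈ 0.71429)
N(P(3, 0))*O = ((-4 + 0)*(1 + 7*(-4 + 0)))*(5/7) = -4*(1 + 7*(-4))*(5/7) = -4*(1 - 28)*(5/7) = -4*(-27)*(5/7) = 108*(5/7) = 540/7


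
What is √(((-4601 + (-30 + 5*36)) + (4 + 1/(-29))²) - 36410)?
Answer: 6*I*√954191/29 ≈ 202.1*I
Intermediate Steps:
√(((-4601 + (-30 + 5*36)) + (4 + 1/(-29))²) - 36410) = √(((-4601 + (-30 + 180)) + (4 - 1/29)²) - 36410) = √(((-4601 + 150) + (115/29)²) - 36410) = √((-4451 + 13225/841) - 36410) = √(-3730066/841 - 36410) = √(-34350876/841) = 6*I*√954191/29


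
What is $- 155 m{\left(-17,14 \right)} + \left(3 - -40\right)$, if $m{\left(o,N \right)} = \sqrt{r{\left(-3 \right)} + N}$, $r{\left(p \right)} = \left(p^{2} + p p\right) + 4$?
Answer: $-887$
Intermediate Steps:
$r{\left(p \right)} = 4 + 2 p^{2}$ ($r{\left(p \right)} = \left(p^{2} + p^{2}\right) + 4 = 2 p^{2} + 4 = 4 + 2 p^{2}$)
$m{\left(o,N \right)} = \sqrt{22 + N}$ ($m{\left(o,N \right)} = \sqrt{\left(4 + 2 \left(-3\right)^{2}\right) + N} = \sqrt{\left(4 + 2 \cdot 9\right) + N} = \sqrt{\left(4 + 18\right) + N} = \sqrt{22 + N}$)
$- 155 m{\left(-17,14 \right)} + \left(3 - -40\right) = - 155 \sqrt{22 + 14} + \left(3 - -40\right) = - 155 \sqrt{36} + \left(3 + 40\right) = \left(-155\right) 6 + 43 = -930 + 43 = -887$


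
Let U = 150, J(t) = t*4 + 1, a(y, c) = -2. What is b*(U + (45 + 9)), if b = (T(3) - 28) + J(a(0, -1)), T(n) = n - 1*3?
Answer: -7140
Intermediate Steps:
T(n) = -3 + n (T(n) = n - 3 = -3 + n)
J(t) = 1 + 4*t (J(t) = 4*t + 1 = 1 + 4*t)
b = -35 (b = ((-3 + 3) - 28) + (1 + 4*(-2)) = (0 - 28) + (1 - 8) = -28 - 7 = -35)
b*(U + (45 + 9)) = -35*(150 + (45 + 9)) = -35*(150 + 54) = -35*204 = -7140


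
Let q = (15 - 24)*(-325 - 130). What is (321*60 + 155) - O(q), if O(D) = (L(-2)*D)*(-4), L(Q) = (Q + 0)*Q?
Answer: 84935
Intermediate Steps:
L(Q) = Q² (L(Q) = Q*Q = Q²)
q = 4095 (q = -9*(-455) = 4095)
O(D) = -16*D (O(D) = ((-2)²*D)*(-4) = (4*D)*(-4) = -16*D)
(321*60 + 155) - O(q) = (321*60 + 155) - (-16)*4095 = (19260 + 155) - 1*(-65520) = 19415 + 65520 = 84935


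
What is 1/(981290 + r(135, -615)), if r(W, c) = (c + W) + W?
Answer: 1/980945 ≈ 1.0194e-6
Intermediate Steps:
r(W, c) = c + 2*W (r(W, c) = (W + c) + W = c + 2*W)
1/(981290 + r(135, -615)) = 1/(981290 + (-615 + 2*135)) = 1/(981290 + (-615 + 270)) = 1/(981290 - 345) = 1/980945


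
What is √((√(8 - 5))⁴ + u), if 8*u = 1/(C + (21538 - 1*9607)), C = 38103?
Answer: √90122466633/100068 ≈ 3.0000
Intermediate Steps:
u = 1/400272 (u = 1/(8*(38103 + (21538 - 1*9607))) = 1/(8*(38103 + (21538 - 9607))) = 1/(8*(38103 + 11931)) = (⅛)/50034 = (⅛)*(1/50034) = 1/400272 ≈ 2.4983e-6)
√((√(8 - 5))⁴ + u) = √((√(8 - 5))⁴ + 1/400272) = √((√3)⁴ + 1/400272) = √(9 + 1/400272) = √(3602449/400272) = √90122466633/100068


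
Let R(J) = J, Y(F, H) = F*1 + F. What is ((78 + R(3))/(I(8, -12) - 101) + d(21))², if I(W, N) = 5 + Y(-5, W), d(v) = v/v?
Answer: 625/11236 ≈ 0.055625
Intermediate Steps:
d(v) = 1
Y(F, H) = 2*F (Y(F, H) = F + F = 2*F)
I(W, N) = -5 (I(W, N) = 5 + 2*(-5) = 5 - 10 = -5)
((78 + R(3))/(I(8, -12) - 101) + d(21))² = ((78 + 3)/(-5 - 101) + 1)² = (81/(-106) + 1)² = (81*(-1/106) + 1)² = (-81/106 + 1)² = (25/106)² = 625/11236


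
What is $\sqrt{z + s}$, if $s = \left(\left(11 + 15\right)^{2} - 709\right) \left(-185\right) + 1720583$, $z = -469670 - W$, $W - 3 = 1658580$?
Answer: $i \sqrt{401565} \approx 633.69 i$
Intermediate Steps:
$W = 1658583$ ($W = 3 + 1658580 = 1658583$)
$z = -2128253$ ($z = -469670 - 1658583 = -2128253$)
$s = 1726688$ ($s = \left(26^{2} - 709\right) \left(-185\right) + 1720583 = \left(676 - 709\right) \left(-185\right) + 1720583 = \left(-33\right) \left(-185\right) + 1720583 = 6105 + 1720583 = 1726688$)
$\sqrt{z + s} = \sqrt{-2128253 + 1726688} = \sqrt{-401565} = i \sqrt{401565}$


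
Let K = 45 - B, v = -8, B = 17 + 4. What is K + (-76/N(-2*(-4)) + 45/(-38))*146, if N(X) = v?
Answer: 23524/19 ≈ 1238.1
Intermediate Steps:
B = 21
N(X) = -8
K = 24 (K = 45 - 1*21 = 45 - 21 = 24)
K + (-76/N(-2*(-4)) + 45/(-38))*146 = 24 + (-76/(-8) + 45/(-38))*146 = 24 + (-76*(-1/8) + 45*(-1/38))*146 = 24 + (19/2 - 45/38)*146 = 24 + (158/19)*146 = 24 + 23068/19 = 23524/19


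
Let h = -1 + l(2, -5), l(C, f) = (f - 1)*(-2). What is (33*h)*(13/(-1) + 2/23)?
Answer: -107811/23 ≈ -4687.4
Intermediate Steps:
l(C, f) = 2 - 2*f (l(C, f) = (-1 + f)*(-2) = 2 - 2*f)
h = 11 (h = -1 + (2 - 2*(-5)) = -1 + (2 + 10) = -1 + 12 = 11)
(33*h)*(13/(-1) + 2/23) = (33*11)*(13/(-1) + 2/23) = 363*(13*(-1) + 2*(1/23)) = 363*(-13 + 2/23) = 363*(-297/23) = -107811/23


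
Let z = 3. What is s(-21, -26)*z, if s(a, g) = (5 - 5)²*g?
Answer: 0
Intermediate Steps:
s(a, g) = 0 (s(a, g) = 0²*g = 0*g = 0)
s(-21, -26)*z = 0*3 = 0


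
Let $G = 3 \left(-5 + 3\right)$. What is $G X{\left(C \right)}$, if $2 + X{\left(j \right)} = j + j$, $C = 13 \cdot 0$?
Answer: $12$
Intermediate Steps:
$C = 0$
$X{\left(j \right)} = -2 + 2 j$ ($X{\left(j \right)} = -2 + \left(j + j\right) = -2 + 2 j$)
$G = -6$ ($G = 3 \left(-2\right) = -6$)
$G X{\left(C \right)} = - 6 \left(-2 + 2 \cdot 0\right) = - 6 \left(-2 + 0\right) = \left(-6\right) \left(-2\right) = 12$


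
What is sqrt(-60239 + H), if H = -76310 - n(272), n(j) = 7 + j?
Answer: 2*I*sqrt(34207) ≈ 369.9*I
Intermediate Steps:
H = -76589 (H = -76310 - (7 + 272) = -76310 - 1*279 = -76310 - 279 = -76589)
sqrt(-60239 + H) = sqrt(-60239 - 76589) = sqrt(-136828) = 2*I*sqrt(34207)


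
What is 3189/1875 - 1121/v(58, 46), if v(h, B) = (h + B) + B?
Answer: -21647/3750 ≈ -5.7725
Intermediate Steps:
v(h, B) = h + 2*B (v(h, B) = (B + h) + B = h + 2*B)
3189/1875 - 1121/v(58, 46) = 3189/1875 - 1121/(58 + 2*46) = 3189*(1/1875) - 1121/(58 + 92) = 1063/625 - 1121/150 = -21647/3750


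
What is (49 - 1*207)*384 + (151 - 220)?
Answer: -60741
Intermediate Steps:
(49 - 1*207)*384 + (151 - 220) = (49 - 207)*384 - 69 = -158*384 - 69 = -60672 - 69 = -60741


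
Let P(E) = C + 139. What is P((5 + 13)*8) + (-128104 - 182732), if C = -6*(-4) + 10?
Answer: -310663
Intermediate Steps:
C = 34 (C = 24 + 10 = 34)
P(E) = 173 (P(E) = 34 + 139 = 173)
P((5 + 13)*8) + (-128104 - 182732) = 173 + (-128104 - 182732) = 173 - 310836 = -310663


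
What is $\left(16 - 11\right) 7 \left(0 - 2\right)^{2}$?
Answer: $140$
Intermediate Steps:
$\left(16 - 11\right) 7 \left(0 - 2\right)^{2} = \left(16 - 11\right) 7 \left(-2\right)^{2} = \left(16 - 11\right) 7 \cdot 4 = 5 \cdot 7 \cdot 4 = 35 \cdot 4 = 140$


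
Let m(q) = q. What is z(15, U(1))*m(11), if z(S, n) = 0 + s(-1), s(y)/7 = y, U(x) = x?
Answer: -77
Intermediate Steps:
s(y) = 7*y
z(S, n) = -7 (z(S, n) = 0 + 7*(-1) = 0 - 7 = -7)
z(15, U(1))*m(11) = -7*11 = -77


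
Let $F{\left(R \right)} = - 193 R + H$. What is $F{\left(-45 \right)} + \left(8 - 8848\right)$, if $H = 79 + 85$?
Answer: $9$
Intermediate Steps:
$H = 164$
$F{\left(R \right)} = 164 - 193 R$ ($F{\left(R \right)} = - 193 R + 164 = 164 - 193 R$)
$F{\left(-45 \right)} + \left(8 - 8848\right) = \left(164 - -8685\right) + \left(8 - 8848\right) = \left(164 + 8685\right) + \left(8 - 8848\right) = 8849 - 8840 = 9$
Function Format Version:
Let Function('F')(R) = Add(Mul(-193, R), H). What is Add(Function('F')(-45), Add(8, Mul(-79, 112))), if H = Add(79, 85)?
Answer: 9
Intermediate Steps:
H = 164
Function('F')(R) = Add(164, Mul(-193, R)) (Function('F')(R) = Add(Mul(-193, R), 164) = Add(164, Mul(-193, R)))
Add(Function('F')(-45), Add(8, Mul(-79, 112))) = Add(Add(164, Mul(-193, -45)), Add(8, Mul(-79, 112))) = Add(Add(164, 8685), Add(8, -8848)) = Add(8849, -8840) = 9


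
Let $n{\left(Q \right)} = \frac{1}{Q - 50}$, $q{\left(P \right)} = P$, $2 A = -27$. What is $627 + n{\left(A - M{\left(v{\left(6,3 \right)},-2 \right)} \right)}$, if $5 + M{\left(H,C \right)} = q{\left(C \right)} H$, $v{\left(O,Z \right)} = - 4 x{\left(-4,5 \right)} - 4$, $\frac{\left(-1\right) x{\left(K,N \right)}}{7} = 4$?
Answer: $\frac{197507}{315} \approx 627.01$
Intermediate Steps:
$A = - \frac{27}{2}$ ($A = \frac{1}{2} \left(-27\right) = - \frac{27}{2} \approx -13.5$)
$x{\left(K,N \right)} = -28$ ($x{\left(K,N \right)} = \left(-7\right) 4 = -28$)
$v{\left(O,Z \right)} = 108$ ($v{\left(O,Z \right)} = \left(-4\right) \left(-28\right) - 4 = 112 - 4 = 108$)
$M{\left(H,C \right)} = -5 + C H$
$n{\left(Q \right)} = \frac{1}{-50 + Q}$
$627 + n{\left(A - M{\left(v{\left(6,3 \right)},-2 \right)} \right)} = 627 + \frac{1}{-50 - \left(\frac{17}{2} - 216\right)} = 627 + \frac{1}{-50 - - \frac{415}{2}} = 627 + \frac{1}{-50 + \left(- \frac{27}{2} + 221\right)} = 627 + \frac{1}{-50 + \frac{415}{2}} = 627 + \frac{1}{\frac{315}{2}} = 627 + \frac{2}{315} = \frac{197507}{315}$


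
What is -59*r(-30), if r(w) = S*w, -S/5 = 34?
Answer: -300900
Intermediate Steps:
S = -170 (S = -5*34 = -170)
r(w) = -170*w
-59*r(-30) = -(-10030)*(-30) = -59*5100 = -300900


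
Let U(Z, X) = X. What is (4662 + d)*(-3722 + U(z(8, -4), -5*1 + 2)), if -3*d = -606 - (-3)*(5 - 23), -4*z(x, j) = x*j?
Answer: -18185450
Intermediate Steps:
z(x, j) = -j*x/4 (z(x, j) = -x*j/4 = -j*x/4)
d = 220 (d = -(-606 - (-3)*(5 - 23))/3 = -(-606 - (-3)*(-18))/3 = -(-606 - 1*54)/3 = -(-606 - 54)/3 = -⅓*(-660) = 220)
(4662 + d)*(-3722 + U(z(8, -4), -5*1 + 2)) = (4662 + 220)*(-3722 + (-5*1 + 2)) = 4882*(-3722 + (-5 + 2)) = 4882*(-3722 - 3) = 4882*(-3725) = -18185450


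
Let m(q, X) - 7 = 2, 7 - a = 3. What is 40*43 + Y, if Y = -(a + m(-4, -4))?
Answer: 1707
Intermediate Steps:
a = 4 (a = 7 - 1*3 = 7 - 3 = 4)
m(q, X) = 9 (m(q, X) = 7 + 2 = 9)
Y = -13 (Y = -(4 + 9) = -1*13 = -13)
40*43 + Y = 40*43 - 13 = 1720 - 13 = 1707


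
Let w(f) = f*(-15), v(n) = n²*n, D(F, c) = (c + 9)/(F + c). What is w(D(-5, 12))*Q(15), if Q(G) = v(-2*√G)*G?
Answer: 81000*√15 ≈ 3.1371e+5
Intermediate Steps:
D(F, c) = (9 + c)/(F + c)
v(n) = n³
w(f) = -15*f
Q(G) = -8*G^(5/2) (Q(G) = (-2*√G)³*G = (-8*G^(3/2))*G = -8*G^(5/2))
w(D(-5, 12))*Q(15) = (-15*(9 + 12)/(-5 + 12))*(-1800*√15) = (-15*21/7)*(-1800*√15) = (-15*3)*(-1800*√15) = -(-81000)*√15 = 81000*√15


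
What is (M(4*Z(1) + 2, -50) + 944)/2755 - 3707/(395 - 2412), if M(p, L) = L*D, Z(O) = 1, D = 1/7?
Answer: 84716981/38897845 ≈ 2.1779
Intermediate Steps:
D = 1/7 ≈ 0.14286
M(p, L) = L/7 (M(p, L) = L*(1/7) = L/7)
(M(4*Z(1) + 2, -50) + 944)/2755 - 3707/(395 - 2412) = ((1/7)*(-50) + 944)/2755 - 3707/(395 - 2412) = (-50/7 + 944)*(1/2755) - 3707/(-2017) = (6558/7)*(1/2755) - 3707*(-1/2017) = 6558/19285 + 3707/2017 = 84716981/38897845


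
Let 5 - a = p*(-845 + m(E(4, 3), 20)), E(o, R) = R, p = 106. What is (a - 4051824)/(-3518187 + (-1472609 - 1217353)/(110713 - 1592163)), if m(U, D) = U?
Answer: 2935172441075/2606007720594 ≈ 1.1263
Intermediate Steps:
a = 89257 (a = 5 - 106*(-845 + 3) = 5 - 106*(-842) = 5 - 1*(-89252) = 5 + 89252 = 89257)
(a - 4051824)/(-3518187 + (-1472609 - 1217353)/(110713 - 1592163)) = (89257 - 4051824)/(-3518187 + (-1472609 - 1217353)/(110713 - 1592163)) = -3962567/(-3518187 - 2689962/(-1481450)) = -3962567/(-3518187 - 2689962*(-1/1481450)) = -3962567/(-3518187 + 1344981/740725) = -3962567/(-2606007720594/740725) = -3962567*(-740725/2606007720594) = 2935172441075/2606007720594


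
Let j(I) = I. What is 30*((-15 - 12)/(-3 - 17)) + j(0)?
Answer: 81/2 ≈ 40.500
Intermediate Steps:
30*((-15 - 12)/(-3 - 17)) + j(0) = 30*((-15 - 12)/(-3 - 17)) + 0 = 30*(-27/(-20)) + 0 = 30*(-27*(-1/20)) + 0 = 30*(27/20) + 0 = 81/2 + 0 = 81/2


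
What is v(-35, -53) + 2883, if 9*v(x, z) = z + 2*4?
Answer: 2878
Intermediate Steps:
v(x, z) = 8/9 + z/9 (v(x, z) = (z + 2*4)/9 = (z + 8)/9 = (8 + z)/9 = 8/9 + z/9)
v(-35, -53) + 2883 = (8/9 + (1/9)*(-53)) + 2883 = (8/9 - 53/9) + 2883 = -5 + 2883 = 2878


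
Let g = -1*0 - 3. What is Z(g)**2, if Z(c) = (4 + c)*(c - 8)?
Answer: 121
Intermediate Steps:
g = -3 (g = 0 - 3 = -3)
Z(c) = (-8 + c)*(4 + c) (Z(c) = (4 + c)*(-8 + c) = (-8 + c)*(4 + c))
Z(g)**2 = (-32 + (-3)**2 - 4*(-3))**2 = (-32 + 9 + 12)**2 = (-11)**2 = 121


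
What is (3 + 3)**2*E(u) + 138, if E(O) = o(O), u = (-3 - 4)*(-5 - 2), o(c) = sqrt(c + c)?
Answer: 138 + 252*sqrt(2) ≈ 494.38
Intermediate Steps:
o(c) = sqrt(2)*sqrt(c) (o(c) = sqrt(2*c) = sqrt(2)*sqrt(c))
u = 49 (u = -7*(-7) = 49)
E(O) = sqrt(2)*sqrt(O)
(3 + 3)**2*E(u) + 138 = (3 + 3)**2*(sqrt(2)*sqrt(49)) + 138 = 6**2*(sqrt(2)*7) + 138 = 36*(7*sqrt(2)) + 138 = 252*sqrt(2) + 138 = 138 + 252*sqrt(2)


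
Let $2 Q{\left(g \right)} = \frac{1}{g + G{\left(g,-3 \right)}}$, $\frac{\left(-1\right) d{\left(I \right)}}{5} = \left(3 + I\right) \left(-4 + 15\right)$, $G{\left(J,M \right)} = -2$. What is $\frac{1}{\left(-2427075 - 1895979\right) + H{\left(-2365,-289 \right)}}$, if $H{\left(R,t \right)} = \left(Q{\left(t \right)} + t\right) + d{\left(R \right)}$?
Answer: $- \frac{582}{2440578007} \approx -2.3847 \cdot 10^{-7}$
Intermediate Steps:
$d{\left(I \right)} = -165 - 55 I$ ($d{\left(I \right)} = - 5 \left(3 + I\right) \left(-4 + 15\right) = - 5 \left(3 + I\right) 11 = - 5 \left(33 + 11 I\right) = -165 - 55 I$)
$Q{\left(g \right)} = \frac{1}{2 \left(-2 + g\right)}$ ($Q{\left(g \right)} = \frac{1}{2 \left(g - 2\right)} = \frac{1}{2 \left(-2 + g\right)}$)
$H{\left(R,t \right)} = -165 + t + \frac{1}{2 \left(-2 + t\right)} - 55 R$ ($H{\left(R,t \right)} = \left(\frac{1}{2 \left(-2 + t\right)} + t\right) - \left(165 + 55 R\right) = \left(t + \frac{1}{2 \left(-2 + t\right)}\right) - \left(165 + 55 R\right) = -165 + t + \frac{1}{2 \left(-2 + t\right)} - 55 R$)
$\frac{1}{\left(-2427075 - 1895979\right) + H{\left(-2365,-289 \right)}} = \frac{1}{\left(-2427075 - 1895979\right) + \frac{\frac{1}{2} + \left(-2 - 289\right) \left(-165 - 289 - -130075\right)}{-2 - 289}} = \frac{1}{\left(-2427075 - 1895979\right) + \frac{\frac{1}{2} - 291 \left(-165 - 289 + 130075\right)}{-291}} = \frac{1}{-4323054 - \frac{\frac{1}{2} - 37719711}{291}} = \frac{1}{-4323054 - - \frac{75439421}{582}} = \frac{1}{-4323054 + \frac{75439421}{582}} = \frac{1}{- \frac{2440578007}{582}} = - \frac{582}{2440578007}$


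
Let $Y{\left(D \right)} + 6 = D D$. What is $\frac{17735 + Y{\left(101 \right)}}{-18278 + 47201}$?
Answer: $\frac{9310}{9641} \approx 0.96567$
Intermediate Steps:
$Y{\left(D \right)} = -6 + D^{2}$ ($Y{\left(D \right)} = -6 + D D = -6 + D^{2}$)
$\frac{17735 + Y{\left(101 \right)}}{-18278 + 47201} = \frac{17735 - \left(6 - 101^{2}\right)}{-18278 + 47201} = \frac{17735 + \left(-6 + 10201\right)}{28923} = \left(17735 + 10195\right) \frac{1}{28923} = 27930 \cdot \frac{1}{28923} = \frac{9310}{9641}$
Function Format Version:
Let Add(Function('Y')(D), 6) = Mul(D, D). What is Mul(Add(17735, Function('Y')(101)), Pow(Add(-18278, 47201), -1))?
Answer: Rational(9310, 9641) ≈ 0.96567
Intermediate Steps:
Function('Y')(D) = Add(-6, Pow(D, 2)) (Function('Y')(D) = Add(-6, Mul(D, D)) = Add(-6, Pow(D, 2)))
Mul(Add(17735, Function('Y')(101)), Pow(Add(-18278, 47201), -1)) = Mul(Add(17735, Add(-6, Pow(101, 2))), Pow(Add(-18278, 47201), -1)) = Mul(Add(17735, Add(-6, 10201)), Pow(28923, -1)) = Mul(Add(17735, 10195), Rational(1, 28923)) = Mul(27930, Rational(1, 28923)) = Rational(9310, 9641)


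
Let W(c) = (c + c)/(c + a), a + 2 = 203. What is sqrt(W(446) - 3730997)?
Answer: I*sqrt(1561828346049)/647 ≈ 1931.6*I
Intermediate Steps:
a = 201 (a = -2 + 203 = 201)
W(c) = 2*c/(201 + c) (W(c) = (c + c)/(c + 201) = (2*c)/(201 + c) = 2*c/(201 + c))
sqrt(W(446) - 3730997) = sqrt(2*446/(201 + 446) - 3730997) = sqrt(2*446/647 - 3730997) = sqrt(2*446*(1/647) - 3730997) = sqrt(892/647 - 3730997) = sqrt(-2413954167/647) = I*sqrt(1561828346049)/647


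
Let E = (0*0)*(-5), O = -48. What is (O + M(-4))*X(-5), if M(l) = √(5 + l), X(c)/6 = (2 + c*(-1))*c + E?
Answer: 9870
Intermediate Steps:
E = 0 (E = 0*(-5) = 0)
X(c) = 6*c*(2 - c) (X(c) = 6*((2 + c*(-1))*c + 0) = 6*((2 - c)*c + 0) = 6*(c*(2 - c) + 0) = 6*(c*(2 - c)) = 6*c*(2 - c))
(O + M(-4))*X(-5) = (-48 + √(5 - 4))*(6*(-5)*(2 - 1*(-5))) = (-48 + √1)*(6*(-5)*(2 + 5)) = (-48 + 1)*(6*(-5)*7) = -47*(-210) = 9870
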